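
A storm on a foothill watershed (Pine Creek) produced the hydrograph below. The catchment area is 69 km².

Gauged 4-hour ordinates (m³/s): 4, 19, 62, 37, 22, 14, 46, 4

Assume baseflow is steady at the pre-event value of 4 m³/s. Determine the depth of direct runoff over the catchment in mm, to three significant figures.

Direct runoff: 0.0, 15.0, 58.0, 33.0, 18.0, 10.0, 42.0, 0.0 m³/s; ΣQ_DR = 176.0 m³/s.
V = ΣQ_DR · Δt = 176.0 × 14400 s = 2.534 × 10^6 m³.
Over A = 69 km², depth = V / A = 36.7 mm.

d ≈ 36.7 mm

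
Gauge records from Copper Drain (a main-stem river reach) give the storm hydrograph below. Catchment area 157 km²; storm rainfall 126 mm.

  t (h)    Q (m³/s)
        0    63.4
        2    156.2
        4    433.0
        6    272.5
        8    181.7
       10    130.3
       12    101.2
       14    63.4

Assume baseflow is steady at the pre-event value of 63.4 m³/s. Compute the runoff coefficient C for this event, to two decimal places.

ΣQ_DR = 894.5 m³/s; V = ΣQ_DR·Δt = 6.440 × 10^6 m³.
Runoff depth d = V / A = 41.02 mm.
C = d / P = 41.02 / 126 = 0.33.

C ≈ 0.33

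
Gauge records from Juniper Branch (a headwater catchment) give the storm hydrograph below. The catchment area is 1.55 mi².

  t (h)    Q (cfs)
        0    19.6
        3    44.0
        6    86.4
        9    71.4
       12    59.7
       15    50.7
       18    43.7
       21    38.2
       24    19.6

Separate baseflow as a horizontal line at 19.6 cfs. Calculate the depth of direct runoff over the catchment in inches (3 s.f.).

d ≈ 0.770 in

Direct runoff: 0.0, 24.4, 66.8, 51.8, 40.1, 31.1, 24.1, 18.6, 0.0 cfs; ΣQ_DR = 256.9 cfs.
V = ΣQ_DR · Δt = 256.9 × 10800 s = 2.775 × 10^6 ft³.
Over A = 1.55 mi², depth = V / A = 0.770 in.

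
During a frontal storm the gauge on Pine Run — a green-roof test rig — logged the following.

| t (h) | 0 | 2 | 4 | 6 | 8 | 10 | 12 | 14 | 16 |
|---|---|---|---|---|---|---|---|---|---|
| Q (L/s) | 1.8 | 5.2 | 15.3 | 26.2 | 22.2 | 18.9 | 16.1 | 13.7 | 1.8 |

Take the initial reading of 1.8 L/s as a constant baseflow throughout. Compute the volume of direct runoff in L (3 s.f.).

V ≈ 7.56 × 10^5 L

Direct-runoff ordinates (Q − Q_b): 0.0, 3.4, 13.5, 24.4, 20.4, 17.1, 14.3, 11.9, 0.0 L/s.
ΣQ_DR = 105.0 L/s.
With Δt = 2 h = 7200 s, V = ΣQ_DR · Δt = 105.0 × 7200 = 7.56 × 10^5 L.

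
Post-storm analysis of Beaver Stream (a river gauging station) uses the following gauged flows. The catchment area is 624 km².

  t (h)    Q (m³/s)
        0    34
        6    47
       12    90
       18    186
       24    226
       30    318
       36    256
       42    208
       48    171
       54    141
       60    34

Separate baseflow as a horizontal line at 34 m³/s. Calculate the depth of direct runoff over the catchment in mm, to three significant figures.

Direct runoff: 0.0, 13.0, 56.0, 152.0, 192.0, 284.0, 222.0, 174.0, 137.0, 107.0, 0.0 m³/s; ΣQ_DR = 1337 m³/s.
V = ΣQ_DR · Δt = 1337 × 21600 s = 2.888 × 10^7 m³.
Over A = 624 km², depth = V / A = 46.3 mm.

d ≈ 46.3 mm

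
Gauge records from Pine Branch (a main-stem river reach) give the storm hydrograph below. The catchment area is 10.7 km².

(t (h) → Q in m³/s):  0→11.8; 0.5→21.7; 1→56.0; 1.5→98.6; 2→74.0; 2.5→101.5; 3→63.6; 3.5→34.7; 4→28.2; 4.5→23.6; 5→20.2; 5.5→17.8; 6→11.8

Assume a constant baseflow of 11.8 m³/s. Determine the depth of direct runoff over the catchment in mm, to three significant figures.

Direct runoff: 0.0, 9.9, 44.2, 86.8, 62.2, 89.7, 51.8, 22.9, 16.4, 11.8, 8.4, 6.0, 0.0 m³/s; ΣQ_DR = 410.1 m³/s.
V = ΣQ_DR · Δt = 410.1 × 1800 s = 7.382 × 10^5 m³.
Over A = 10.7 km², depth = V / A = 69.0 mm.

d ≈ 69.0 mm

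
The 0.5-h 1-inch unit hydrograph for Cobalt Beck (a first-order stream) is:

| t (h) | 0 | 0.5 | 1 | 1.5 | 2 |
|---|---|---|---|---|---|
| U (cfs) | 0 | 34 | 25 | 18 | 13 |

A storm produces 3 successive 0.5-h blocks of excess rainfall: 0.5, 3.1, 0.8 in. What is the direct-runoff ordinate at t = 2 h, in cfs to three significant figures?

By discrete convolution, Q_j = Σ (P_i / 1 in) · U_{j−i}.
At t = 2 h (j=4): Q = (0.5/1)·13 + (3.1/1)·18 + (0.8/1)·25 = 82.3 cfs.

Q ≈ 82.3 cfs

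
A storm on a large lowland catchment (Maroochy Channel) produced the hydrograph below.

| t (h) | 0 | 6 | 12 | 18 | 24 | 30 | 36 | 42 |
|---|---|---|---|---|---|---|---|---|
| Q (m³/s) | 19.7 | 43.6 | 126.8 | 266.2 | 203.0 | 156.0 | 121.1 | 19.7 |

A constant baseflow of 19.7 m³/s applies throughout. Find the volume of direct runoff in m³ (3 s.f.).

Direct-runoff ordinates (Q − Q_b): 0.0, 23.9, 107.1, 246.5, 183.3, 136.3, 101.4, 0.0 m³/s.
ΣQ_DR = 798.5 m³/s.
With Δt = 6 h = 21600 s, V = ΣQ_DR · Δt = 798.5 × 21600 = 1.72 × 10^7 m³.

V ≈ 1.72 × 10^7 m³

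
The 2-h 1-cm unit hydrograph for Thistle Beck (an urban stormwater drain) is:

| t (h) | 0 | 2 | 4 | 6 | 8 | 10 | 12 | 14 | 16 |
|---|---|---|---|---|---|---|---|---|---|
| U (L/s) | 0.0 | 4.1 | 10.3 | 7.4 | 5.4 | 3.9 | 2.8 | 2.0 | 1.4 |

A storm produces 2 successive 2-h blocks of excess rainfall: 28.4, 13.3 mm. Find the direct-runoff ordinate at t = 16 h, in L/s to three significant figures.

By discrete convolution, Q_j = Σ (P_i / 10 mm) · U_{j−i}.
At t = 16 h (j=8): Q = (28.4/10)·1.4 + (13.3/10)·2.0 = 6.64 L/s.

Q ≈ 6.64 L/s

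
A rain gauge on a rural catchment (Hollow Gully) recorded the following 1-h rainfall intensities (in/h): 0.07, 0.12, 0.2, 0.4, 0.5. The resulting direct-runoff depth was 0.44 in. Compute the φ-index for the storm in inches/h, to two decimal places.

Only the 2 blocks with intensity above φ contribute runoff: 0.4, 0.5 in/h.
Σ(I−φ)·Δt = d  ⇒  (0.4+0.5 − 2φ)·1 = 0.44
φ = (0.9000 − 0.44/1) / 2 = 0.23 in/h.

φ ≈ 0.23 in/h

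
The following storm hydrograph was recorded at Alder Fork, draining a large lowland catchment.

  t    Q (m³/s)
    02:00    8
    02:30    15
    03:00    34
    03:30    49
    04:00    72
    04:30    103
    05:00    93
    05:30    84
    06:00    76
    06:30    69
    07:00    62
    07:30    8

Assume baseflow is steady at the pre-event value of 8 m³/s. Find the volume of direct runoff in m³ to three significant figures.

V ≈ 1.04 × 10^6 m³

Direct-runoff ordinates (Q − Q_b): 0.0, 7.0, 26.0, 41.0, 64.0, 95.0, 85.0, 76.0, 68.0, 61.0, 54.0, 0.0 m³/s.
ΣQ_DR = 577.0 m³/s.
With Δt = 0.5 h = 1800 s, V = ΣQ_DR · Δt = 577.0 × 1800 = 1.04 × 10^6 m³.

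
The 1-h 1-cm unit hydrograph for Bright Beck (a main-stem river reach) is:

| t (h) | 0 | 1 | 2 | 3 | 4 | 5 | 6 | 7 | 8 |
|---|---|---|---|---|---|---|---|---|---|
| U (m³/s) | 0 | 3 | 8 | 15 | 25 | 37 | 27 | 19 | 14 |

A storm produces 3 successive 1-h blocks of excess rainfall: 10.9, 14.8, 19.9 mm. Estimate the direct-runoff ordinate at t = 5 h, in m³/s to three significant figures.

Q ≈ 107 m³/s

By discrete convolution, Q_j = Σ (P_i / 10 mm) · U_{j−i}.
At t = 5 h (j=5): Q = (10.9/10)·37 + (14.8/10)·25 + (19.9/10)·15 = 107 m³/s.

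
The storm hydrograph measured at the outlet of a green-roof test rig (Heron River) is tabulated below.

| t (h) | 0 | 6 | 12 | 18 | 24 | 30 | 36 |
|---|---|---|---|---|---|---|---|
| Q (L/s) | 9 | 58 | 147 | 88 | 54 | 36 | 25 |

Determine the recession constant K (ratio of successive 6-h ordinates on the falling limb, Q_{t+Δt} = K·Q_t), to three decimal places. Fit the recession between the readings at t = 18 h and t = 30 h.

K ≈ 0.640

Using the recession-limb readings at t = 18 h and t = 30 h: Q falls from 88 to 36 L/s over 2 intervals.
K = (Q₂/Q₁)^(1/2) = (36/88)^(1/2) = 0.640.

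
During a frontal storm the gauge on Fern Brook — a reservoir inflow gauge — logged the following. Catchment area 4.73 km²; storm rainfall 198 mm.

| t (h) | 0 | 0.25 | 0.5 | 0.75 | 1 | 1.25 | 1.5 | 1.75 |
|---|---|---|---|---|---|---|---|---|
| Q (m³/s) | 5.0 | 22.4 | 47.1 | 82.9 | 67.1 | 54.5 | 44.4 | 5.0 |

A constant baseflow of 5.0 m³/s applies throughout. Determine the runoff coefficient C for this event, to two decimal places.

C ≈ 0.28

ΣQ_DR = 288.4 m³/s; V = ΣQ_DR·Δt = 2.596 × 10^5 m³.
Runoff depth d = V / A = 54.88 mm.
C = d / P = 54.88 / 198 = 0.28.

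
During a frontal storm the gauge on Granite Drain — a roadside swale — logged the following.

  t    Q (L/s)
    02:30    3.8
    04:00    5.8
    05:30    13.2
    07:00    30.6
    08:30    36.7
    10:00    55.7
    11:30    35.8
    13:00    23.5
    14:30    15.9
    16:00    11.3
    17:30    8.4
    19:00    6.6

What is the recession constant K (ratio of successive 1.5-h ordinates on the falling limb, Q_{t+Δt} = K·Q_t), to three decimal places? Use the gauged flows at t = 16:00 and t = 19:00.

Using the recession-limb readings at t = 16:00 and t = 19:00: Q falls from 11.3 to 6.6 L/s over 2 intervals.
K = (Q₂/Q₁)^(1/2) = (6.6/11.3)^(1/2) = 0.764.

K ≈ 0.764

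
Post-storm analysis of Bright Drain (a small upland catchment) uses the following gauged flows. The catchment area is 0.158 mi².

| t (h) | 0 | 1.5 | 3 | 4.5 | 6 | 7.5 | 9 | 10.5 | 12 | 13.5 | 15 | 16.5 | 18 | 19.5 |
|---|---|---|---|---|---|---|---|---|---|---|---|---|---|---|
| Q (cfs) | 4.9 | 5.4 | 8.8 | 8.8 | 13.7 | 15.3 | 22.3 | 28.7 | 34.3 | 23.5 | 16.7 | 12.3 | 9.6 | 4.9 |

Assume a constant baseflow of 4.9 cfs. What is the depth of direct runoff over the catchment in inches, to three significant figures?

Direct runoff: 0.0, 0.5, 3.9, 3.9, 8.8, 10.4, 17.4, 23.8, 29.4, 18.6, 11.8, 7.4, 4.7, 0.0 cfs; ΣQ_DR = 140.6 cfs.
V = ΣQ_DR · Δt = 140.6 × 5400 s = 7.592 × 10^5 ft³.
Over A = 0.158 mi², depth = V / A = 2.07 in.

d ≈ 2.07 in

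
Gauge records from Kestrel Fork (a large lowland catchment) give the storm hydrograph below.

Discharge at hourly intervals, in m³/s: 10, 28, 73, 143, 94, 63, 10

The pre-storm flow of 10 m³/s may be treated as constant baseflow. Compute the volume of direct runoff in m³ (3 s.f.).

Direct-runoff ordinates (Q − Q_b): 0.0, 18.0, 63.0, 133.0, 84.0, 53.0, 0.0 m³/s.
ΣQ_DR = 351.0 m³/s.
With Δt = 1 h = 3600 s, V = ΣQ_DR · Δt = 351.0 × 3600 = 1.26 × 10^6 m³.

V ≈ 1.26 × 10^6 m³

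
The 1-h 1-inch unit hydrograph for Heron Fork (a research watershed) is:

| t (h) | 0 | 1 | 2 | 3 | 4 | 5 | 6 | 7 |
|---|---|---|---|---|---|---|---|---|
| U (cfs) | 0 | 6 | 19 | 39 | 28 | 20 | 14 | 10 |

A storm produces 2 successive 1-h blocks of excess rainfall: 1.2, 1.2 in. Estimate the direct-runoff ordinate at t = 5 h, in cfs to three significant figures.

By discrete convolution, Q_j = Σ (P_i / 1 in) · U_{j−i}.
At t = 5 h (j=5): Q = (1.2/1)·20 + (1.2/1)·28 = 57.6 cfs.

Q ≈ 57.6 cfs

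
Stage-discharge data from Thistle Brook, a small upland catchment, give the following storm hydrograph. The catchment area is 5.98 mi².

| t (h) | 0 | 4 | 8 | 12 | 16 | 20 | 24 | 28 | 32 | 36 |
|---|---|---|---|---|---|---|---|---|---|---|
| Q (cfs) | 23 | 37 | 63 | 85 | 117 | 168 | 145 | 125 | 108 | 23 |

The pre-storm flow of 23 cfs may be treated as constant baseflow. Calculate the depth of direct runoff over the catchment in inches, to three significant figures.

Direct runoff: 0.0, 14.0, 40.0, 62.0, 94.0, 145.0, 122.0, 102.0, 85.0, 0.0 cfs; ΣQ_DR = 664.0 cfs.
V = ΣQ_DR · Δt = 664.0 × 14400 s = 9.562 × 10^6 ft³.
Over A = 5.98 mi², depth = V / A = 0.688 in.

d ≈ 0.688 in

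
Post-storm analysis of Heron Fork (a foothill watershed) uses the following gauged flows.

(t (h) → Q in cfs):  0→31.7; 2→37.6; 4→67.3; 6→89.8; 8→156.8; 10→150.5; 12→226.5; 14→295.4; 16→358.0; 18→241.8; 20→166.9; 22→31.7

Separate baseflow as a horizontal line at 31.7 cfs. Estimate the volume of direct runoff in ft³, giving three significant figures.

Direct-runoff ordinates (Q − Q_b): 0.0, 5.9, 35.6, 58.1, 125.1, 118.8, 194.8, 263.7, 326.3, 210.1, 135.2, 0.0 cfs.
ΣQ_DR = 1474 cfs.
With Δt = 2 h = 7200 s, V = ΣQ_DR · Δt = 1474 × 7200 = 1.06 × 10^7 ft³.

V ≈ 1.06 × 10^7 ft³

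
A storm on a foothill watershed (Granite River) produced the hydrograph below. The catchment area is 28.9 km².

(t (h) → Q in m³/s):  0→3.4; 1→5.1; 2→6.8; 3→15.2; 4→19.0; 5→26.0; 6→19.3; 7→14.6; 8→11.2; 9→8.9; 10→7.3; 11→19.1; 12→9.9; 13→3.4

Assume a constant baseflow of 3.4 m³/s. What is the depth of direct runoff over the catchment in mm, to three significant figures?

Direct runoff: 0.0, 1.7, 3.4, 11.8, 15.6, 22.6, 15.9, 11.2, 7.8, 5.5, 3.9, 15.7, 6.5, 0.0 m³/s; ΣQ_DR = 121.6 m³/s.
V = ΣQ_DR · Δt = 121.6 × 3600 s = 4.378 × 10^5 m³.
Over A = 28.9 km², depth = V / A = 15.1 mm.

d ≈ 15.1 mm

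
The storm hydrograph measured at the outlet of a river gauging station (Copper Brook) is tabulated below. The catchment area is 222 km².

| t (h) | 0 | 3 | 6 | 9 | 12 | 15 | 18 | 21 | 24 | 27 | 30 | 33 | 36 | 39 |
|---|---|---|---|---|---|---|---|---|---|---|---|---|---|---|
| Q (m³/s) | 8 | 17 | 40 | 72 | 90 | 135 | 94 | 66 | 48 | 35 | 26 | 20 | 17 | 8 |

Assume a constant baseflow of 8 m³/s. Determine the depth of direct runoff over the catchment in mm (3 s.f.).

Direct runoff: 0.0, 9.0, 32.0, 64.0, 82.0, 127.0, 86.0, 58.0, 40.0, 27.0, 18.0, 12.0, 9.0, 0.0 m³/s; ΣQ_DR = 564.0 m³/s.
V = ΣQ_DR · Δt = 564.0 × 10800 s = 6.091 × 10^6 m³.
Over A = 222 km², depth = V / A = 27.4 mm.

d ≈ 27.4 mm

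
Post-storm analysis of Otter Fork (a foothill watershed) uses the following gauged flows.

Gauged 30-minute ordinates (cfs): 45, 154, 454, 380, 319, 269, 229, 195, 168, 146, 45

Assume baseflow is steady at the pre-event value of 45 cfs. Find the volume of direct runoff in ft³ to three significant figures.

V ≈ 3.44 × 10^6 ft³

Direct-runoff ordinates (Q − Q_b): 0.0, 109.0, 409.0, 335.0, 274.0, 224.0, 184.0, 150.0, 123.0, 101.0, 0.0 cfs.
ΣQ_DR = 1909 cfs.
With Δt = 0.5 h = 1800 s, V = ΣQ_DR · Δt = 1909 × 1800 = 3.44 × 10^6 ft³.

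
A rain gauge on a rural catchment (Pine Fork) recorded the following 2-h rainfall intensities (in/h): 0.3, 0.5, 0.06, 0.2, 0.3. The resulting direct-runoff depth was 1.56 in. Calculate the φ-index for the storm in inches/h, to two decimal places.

Only the 4 blocks with intensity above φ contribute runoff: 0.3, 0.5, 0.2, 0.3 in/h.
Σ(I−φ)·Δt = d  ⇒  (0.3+0.5+0.2+0.3 − 4φ)·2 = 1.56
φ = (1.300 − 1.56/2) / 4 = 0.13 in/h.

φ ≈ 0.13 in/h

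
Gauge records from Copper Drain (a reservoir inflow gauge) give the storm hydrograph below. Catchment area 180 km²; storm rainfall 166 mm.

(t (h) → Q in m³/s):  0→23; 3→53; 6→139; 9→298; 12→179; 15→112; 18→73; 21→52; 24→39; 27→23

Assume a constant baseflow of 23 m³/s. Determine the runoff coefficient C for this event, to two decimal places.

ΣQ_DR = 761.0 m³/s; V = ΣQ_DR·Δt = 8.219 × 10^6 m³.
Runoff depth d = V / A = 45.66 mm.
C = d / P = 45.66 / 166 = 0.28.

C ≈ 0.28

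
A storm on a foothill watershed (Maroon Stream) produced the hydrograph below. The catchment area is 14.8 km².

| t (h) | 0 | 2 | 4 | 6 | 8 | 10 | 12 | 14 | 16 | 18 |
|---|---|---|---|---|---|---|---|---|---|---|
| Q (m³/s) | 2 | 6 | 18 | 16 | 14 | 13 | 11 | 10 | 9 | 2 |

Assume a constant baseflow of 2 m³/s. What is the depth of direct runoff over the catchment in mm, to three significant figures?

d ≈ 39.4 mm

Direct runoff: 0.0, 4.0, 16.0, 14.0, 12.0, 11.0, 9.0, 8.0, 7.0, 0.0 m³/s; ΣQ_DR = 81.00 m³/s.
V = ΣQ_DR · Δt = 81.00 × 7200 s = 5.832 × 10^5 m³.
Over A = 14.8 km², depth = V / A = 39.4 mm.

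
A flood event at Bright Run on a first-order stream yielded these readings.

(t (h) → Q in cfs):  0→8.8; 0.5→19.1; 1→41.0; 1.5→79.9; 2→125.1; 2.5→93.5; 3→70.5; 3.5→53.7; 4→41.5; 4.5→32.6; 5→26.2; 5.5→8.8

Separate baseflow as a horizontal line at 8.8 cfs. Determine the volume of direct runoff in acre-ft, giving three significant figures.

V ≈ 20.5 acre-ft

Direct-runoff ordinates (Q − Q_b): 0.0, 10.3, 32.2, 71.1, 116.3, 84.7, 61.7, 44.9, 32.7, 23.8, 17.4, 0.0 cfs.
ΣQ_DR = 495.1 cfs.
With Δt = 0.5 h = 1800 s, V = ΣQ_DR · Δt = 495.1 × 1800 = 8.91 × 10^5 ft³ = 20.5 acre-ft.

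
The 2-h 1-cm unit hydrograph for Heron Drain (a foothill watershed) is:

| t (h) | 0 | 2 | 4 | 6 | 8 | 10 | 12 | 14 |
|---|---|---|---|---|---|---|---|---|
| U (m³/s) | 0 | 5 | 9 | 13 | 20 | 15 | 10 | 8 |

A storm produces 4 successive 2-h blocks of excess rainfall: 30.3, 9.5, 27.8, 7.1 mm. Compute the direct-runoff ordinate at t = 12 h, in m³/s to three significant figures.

By discrete convolution, Q_j = Σ (P_i / 10 mm) · U_{j−i}.
At t = 12 h (j=6): Q = (30.3/10)·10 + (9.5/10)·15 + (27.8/10)·20 + (7.1/10)·13 = 109 m³/s.

Q ≈ 109 m³/s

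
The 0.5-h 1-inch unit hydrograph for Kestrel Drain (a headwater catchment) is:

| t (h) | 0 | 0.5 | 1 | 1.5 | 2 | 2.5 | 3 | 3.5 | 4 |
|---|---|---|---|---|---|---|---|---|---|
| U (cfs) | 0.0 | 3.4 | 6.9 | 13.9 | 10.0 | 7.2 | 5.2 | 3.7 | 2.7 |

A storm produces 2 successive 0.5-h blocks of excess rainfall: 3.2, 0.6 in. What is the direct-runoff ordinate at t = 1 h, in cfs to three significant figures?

By discrete convolution, Q_j = Σ (P_i / 1 in) · U_{j−i}.
At t = 1 h (j=2): Q = (3.2/1)·6.9 + (0.6/1)·3.4 = 24.1 cfs.

Q ≈ 24.1 cfs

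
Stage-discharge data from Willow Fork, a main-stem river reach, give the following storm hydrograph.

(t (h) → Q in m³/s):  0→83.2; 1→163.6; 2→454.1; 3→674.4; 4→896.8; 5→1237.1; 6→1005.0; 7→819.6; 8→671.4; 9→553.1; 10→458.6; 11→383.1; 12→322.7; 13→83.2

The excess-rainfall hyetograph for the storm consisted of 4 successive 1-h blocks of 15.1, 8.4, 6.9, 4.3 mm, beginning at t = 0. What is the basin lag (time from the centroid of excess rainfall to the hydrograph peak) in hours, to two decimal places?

t_L ≈ 3.49 h

Centroid of excess rainfall: t_c = Σ P_i·t̄_i / ΣP_i = 1.5115 h (block centres at 0.5, 1.5, 2.5, 3.5 h).
Hydrograph peak occurs at t = 5 h, so basin lag t_L = 5 − 1.5115 = 3.49 h.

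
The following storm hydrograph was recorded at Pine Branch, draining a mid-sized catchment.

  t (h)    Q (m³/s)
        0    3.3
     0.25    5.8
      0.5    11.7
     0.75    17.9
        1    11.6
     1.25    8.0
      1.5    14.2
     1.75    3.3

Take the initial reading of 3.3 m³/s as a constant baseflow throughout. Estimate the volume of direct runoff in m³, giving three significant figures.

V ≈ 44500 m³

Direct-runoff ordinates (Q − Q_b): 0.0, 2.5, 8.4, 14.6, 8.3, 4.7, 10.9, 0.0 m³/s.
ΣQ_DR = 49.40 m³/s.
With Δt = 0.25 h = 900 s, V = ΣQ_DR · Δt = 49.40 × 900 = 44500 m³.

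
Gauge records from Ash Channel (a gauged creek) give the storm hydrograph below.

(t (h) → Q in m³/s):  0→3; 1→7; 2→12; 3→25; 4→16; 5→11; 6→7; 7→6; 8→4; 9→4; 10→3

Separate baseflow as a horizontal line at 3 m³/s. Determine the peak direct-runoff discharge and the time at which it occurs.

Subtracting baseflow gives direct-runoff ordinates: 0.0, 4.0, 9.0, 22.0, 13.0, 8.0, 4.0, 3.0, 1.0, 1.0, 0.0 m³/s.
The maximum is 22.0 m³/s, occurring at the reading for t = 3 h.

Q_p = 22.0 m³/s at t = 3 h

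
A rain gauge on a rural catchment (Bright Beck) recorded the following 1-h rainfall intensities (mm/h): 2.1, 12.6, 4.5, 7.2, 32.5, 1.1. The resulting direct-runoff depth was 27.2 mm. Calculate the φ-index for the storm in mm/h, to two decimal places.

Only the 2 blocks with intensity above φ contribute runoff: 12.6, 32.5 mm/h.
Σ(I−φ)·Δt = d  ⇒  (12.6+32.5 − 2φ)·1 = 27.2
φ = (45.10 − 27.2/1) / 2 = 8.95 mm/h.

φ ≈ 8.95 mm/h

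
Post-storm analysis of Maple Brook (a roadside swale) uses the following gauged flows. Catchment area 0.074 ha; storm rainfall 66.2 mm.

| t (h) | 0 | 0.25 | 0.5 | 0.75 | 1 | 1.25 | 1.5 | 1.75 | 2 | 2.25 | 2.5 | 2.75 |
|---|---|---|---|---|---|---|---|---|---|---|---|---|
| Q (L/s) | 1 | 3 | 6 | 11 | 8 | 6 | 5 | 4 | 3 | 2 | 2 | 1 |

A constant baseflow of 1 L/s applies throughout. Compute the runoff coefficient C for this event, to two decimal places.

C ≈ 0.73

ΣQ_DR = 40.00 L/s; V = ΣQ_DR·Δt = 36000 L.
Runoff depth d = V / A = 48.65 mm.
C = d / P = 48.65 / 66.2 = 0.73.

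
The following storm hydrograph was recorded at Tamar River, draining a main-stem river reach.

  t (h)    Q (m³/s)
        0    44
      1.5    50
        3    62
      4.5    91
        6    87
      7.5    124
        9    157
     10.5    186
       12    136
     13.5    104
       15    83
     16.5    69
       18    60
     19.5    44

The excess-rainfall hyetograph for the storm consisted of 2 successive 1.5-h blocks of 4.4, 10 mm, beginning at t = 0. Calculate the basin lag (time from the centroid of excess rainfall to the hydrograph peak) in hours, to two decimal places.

Centroid of excess rainfall: t_c = Σ P_i·t̄_i / ΣP_i = 1.7917 h (block centres at 0.75, 2.25 h).
Hydrograph peak occurs at t = 10.5 h, so basin lag t_L = 10.5 − 1.7917 = 8.71 h.

t_L ≈ 8.71 h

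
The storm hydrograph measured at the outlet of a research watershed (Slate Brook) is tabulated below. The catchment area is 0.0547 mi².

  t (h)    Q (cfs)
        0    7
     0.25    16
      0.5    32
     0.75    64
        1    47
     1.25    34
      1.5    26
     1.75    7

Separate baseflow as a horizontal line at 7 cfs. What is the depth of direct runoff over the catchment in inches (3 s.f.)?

Direct runoff: 0.0, 9.0, 25.0, 57.0, 40.0, 27.0, 19.0, 0.0 cfs; ΣQ_DR = 177.0 cfs.
V = ΣQ_DR · Δt = 177.0 × 900 s = 1.593 × 10^5 ft³.
Over A = 0.0547 mi², depth = V / A = 1.25 in.

d ≈ 1.25 in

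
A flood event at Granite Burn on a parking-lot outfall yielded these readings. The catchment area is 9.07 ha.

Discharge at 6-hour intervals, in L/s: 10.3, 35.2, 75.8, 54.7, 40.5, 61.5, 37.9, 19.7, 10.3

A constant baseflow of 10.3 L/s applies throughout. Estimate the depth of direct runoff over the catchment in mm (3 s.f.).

d ≈ 60.3 mm

Direct runoff: 0.0, 24.9, 65.5, 44.4, 30.2, 51.2, 27.6, 9.4, 0.0 L/s; ΣQ_DR = 253.2 L/s.
V = ΣQ_DR · Δt = 253.2 × 21600 s = 5.469 × 10^6 L.
Over A = 9.07 ha, depth = V / A = 60.3 mm.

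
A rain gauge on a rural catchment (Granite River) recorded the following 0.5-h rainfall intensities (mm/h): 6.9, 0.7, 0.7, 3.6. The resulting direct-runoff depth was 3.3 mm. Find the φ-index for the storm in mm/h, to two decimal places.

Only the 2 blocks with intensity above φ contribute runoff: 6.9, 3.6 mm/h.
Σ(I−φ)·Δt = d  ⇒  (6.9+3.6 − 2φ)·0.5 = 3.3
φ = (10.50 − 3.3/0.5) / 2 = 1.95 mm/h.

φ ≈ 1.95 mm/h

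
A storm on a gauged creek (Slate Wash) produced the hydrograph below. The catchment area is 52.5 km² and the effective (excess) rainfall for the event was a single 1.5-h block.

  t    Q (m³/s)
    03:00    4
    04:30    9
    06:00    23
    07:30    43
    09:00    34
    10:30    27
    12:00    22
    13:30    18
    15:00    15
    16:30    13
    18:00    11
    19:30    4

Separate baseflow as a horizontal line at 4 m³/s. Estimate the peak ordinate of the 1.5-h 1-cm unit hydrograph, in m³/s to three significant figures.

U_p ≈ 21.7 m³/s

Direct runoff: 0.0, 5.0, 19.0, 39.0, 30.0, 23.0, 18.0, 14.0, 11.0, 9.0, 7.0, 0.0 m³/s; ΣQ_DR = 175.0 m³/s, peak = 39.0 m³/s.
Runoff depth d = ΣQ_DR·Δt / A = 175.0 × 5400 / (52.5 km²) = 18.00 mm.
The 1-cm UH is the DRH scaled by (10 mm)/d, so U_p = 39.0 × 10/18.00 = 21.7 m³/s.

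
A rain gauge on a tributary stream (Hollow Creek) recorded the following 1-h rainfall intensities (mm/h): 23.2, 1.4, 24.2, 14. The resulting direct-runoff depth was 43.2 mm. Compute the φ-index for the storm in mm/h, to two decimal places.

Only the 3 blocks with intensity above φ contribute runoff: 23.2, 24.2, 14 mm/h.
Σ(I−φ)·Δt = d  ⇒  (23.2+24.2+14 − 3φ)·1 = 43.2
φ = (61.40 − 43.2/1) / 3 = 6.07 mm/h.

φ ≈ 6.07 mm/h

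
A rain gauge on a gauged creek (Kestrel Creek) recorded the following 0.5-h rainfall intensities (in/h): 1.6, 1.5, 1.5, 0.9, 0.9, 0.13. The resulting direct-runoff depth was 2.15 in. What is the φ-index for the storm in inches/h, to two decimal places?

Only the 5 blocks with intensity above φ contribute runoff: 1.6, 1.5, 1.5, 0.9, 0.9 in/h.
Σ(I−φ)·Δt = d  ⇒  (1.6+1.5+1.5+0.9+0.9 − 5φ)·0.5 = 2.15
φ = (6.400 − 2.15/0.5) / 5 = 0.42 in/h.

φ ≈ 0.42 in/h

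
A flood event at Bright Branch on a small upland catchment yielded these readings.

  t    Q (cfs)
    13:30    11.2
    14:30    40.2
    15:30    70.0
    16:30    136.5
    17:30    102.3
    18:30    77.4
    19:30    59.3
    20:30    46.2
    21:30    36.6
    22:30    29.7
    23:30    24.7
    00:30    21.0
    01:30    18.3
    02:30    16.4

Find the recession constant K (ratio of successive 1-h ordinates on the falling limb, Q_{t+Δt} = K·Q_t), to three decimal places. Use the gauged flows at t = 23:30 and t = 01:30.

Using the recession-limb readings at t = 23:30 and t = 01:30: Q falls from 24.7 to 18.3 cfs over 2 intervals.
K = (Q₂/Q₁)^(1/2) = (18.3/24.7)^(1/2) = 0.861.

K ≈ 0.861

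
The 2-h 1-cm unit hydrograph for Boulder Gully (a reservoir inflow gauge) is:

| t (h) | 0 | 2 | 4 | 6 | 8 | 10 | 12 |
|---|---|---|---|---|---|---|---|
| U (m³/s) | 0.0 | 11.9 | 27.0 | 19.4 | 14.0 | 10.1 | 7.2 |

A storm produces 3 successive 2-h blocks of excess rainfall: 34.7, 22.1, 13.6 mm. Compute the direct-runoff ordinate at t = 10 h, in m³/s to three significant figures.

By discrete convolution, Q_j = Σ (P_i / 10 mm) · U_{j−i}.
At t = 10 h (j=5): Q = (34.7/10)·10.1 + (22.1/10)·14.0 + (13.6/10)·19.4 = 92.4 m³/s.

Q ≈ 92.4 m³/s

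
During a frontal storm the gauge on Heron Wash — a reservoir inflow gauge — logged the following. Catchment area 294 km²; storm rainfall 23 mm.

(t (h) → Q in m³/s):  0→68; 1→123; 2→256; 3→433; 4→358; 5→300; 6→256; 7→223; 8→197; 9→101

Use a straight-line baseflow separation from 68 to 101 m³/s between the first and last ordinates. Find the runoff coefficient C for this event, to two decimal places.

ΣQ_DR = 1470 m³/s; V = ΣQ_DR·Δt = 5.292 × 10^6 m³.
Runoff depth d = V / A = 18.00 mm.
C = d / P = 18.00 / 23 = 0.78.

C ≈ 0.78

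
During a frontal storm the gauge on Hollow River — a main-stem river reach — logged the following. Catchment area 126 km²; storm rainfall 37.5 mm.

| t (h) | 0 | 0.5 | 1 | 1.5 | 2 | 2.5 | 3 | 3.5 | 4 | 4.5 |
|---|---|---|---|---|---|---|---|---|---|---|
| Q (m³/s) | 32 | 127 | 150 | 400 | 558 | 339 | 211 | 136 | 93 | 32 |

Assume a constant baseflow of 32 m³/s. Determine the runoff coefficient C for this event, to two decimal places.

C ≈ 0.67

ΣQ_DR = 1758 m³/s; V = ΣQ_DR·Δt = 3.164 × 10^6 m³.
Runoff depth d = V / A = 25.11 mm.
C = d / P = 25.11 / 37.5 = 0.67.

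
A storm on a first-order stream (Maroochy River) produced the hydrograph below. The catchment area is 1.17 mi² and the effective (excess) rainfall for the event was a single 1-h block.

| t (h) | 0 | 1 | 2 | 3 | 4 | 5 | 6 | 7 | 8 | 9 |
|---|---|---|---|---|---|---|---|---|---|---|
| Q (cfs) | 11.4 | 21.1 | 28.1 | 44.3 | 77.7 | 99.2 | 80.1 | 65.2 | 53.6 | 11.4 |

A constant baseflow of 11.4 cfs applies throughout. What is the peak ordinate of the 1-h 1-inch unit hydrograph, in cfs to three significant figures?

Direct runoff: 0.0, 9.7, 16.7, 32.9, 66.3, 87.8, 68.7, 53.8, 42.2, 0.0 cfs; ΣQ_DR = 378.1 cfs, peak = 87.8 cfs.
Runoff depth d = ΣQ_DR·Δt / A = 378.1 × 3600 / (1.17 mi²) = 0.5008 in.
The 1-inch UH is the DRH scaled by (1 in)/d, so U_p = 87.8 × 1/0.5008 = 175 cfs.

U_p ≈ 175 cfs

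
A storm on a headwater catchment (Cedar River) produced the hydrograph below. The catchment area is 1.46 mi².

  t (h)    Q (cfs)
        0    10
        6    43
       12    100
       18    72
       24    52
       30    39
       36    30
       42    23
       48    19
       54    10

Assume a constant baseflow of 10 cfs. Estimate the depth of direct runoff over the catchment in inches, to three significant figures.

Direct runoff: 0.0, 33.0, 90.0, 62.0, 42.0, 29.0, 20.0, 13.0, 9.0, 0.0 cfs; ΣQ_DR = 298.0 cfs.
V = ΣQ_DR · Δt = 298.0 × 21600 s = 6.437 × 10^6 ft³.
Over A = 1.46 mi², depth = V / A = 1.90 in.

d ≈ 1.90 in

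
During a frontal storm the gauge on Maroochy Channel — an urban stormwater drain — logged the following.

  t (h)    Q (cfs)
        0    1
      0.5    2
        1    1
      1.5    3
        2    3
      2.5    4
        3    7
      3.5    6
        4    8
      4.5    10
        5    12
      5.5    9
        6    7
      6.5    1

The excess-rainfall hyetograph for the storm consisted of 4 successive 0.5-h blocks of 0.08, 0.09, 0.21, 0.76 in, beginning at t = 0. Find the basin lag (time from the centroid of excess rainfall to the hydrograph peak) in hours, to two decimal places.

Centroid of excess rainfall: t_c = Σ P_i·t̄_i / ΣP_i = 1.4737 h (block centres at 0.25, 0.75, 1.25, 1.75 h).
Hydrograph peak occurs at t = 5 h, so basin lag t_L = 5 − 1.4737 = 3.53 h.

t_L ≈ 3.53 h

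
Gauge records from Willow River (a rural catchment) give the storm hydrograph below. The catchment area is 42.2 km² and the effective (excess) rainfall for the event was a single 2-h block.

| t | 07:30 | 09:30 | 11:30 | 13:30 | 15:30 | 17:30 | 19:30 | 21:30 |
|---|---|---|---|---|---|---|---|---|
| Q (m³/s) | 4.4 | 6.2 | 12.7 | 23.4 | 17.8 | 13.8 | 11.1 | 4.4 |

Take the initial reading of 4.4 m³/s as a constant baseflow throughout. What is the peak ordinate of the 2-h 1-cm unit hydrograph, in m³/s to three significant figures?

Direct runoff: 0.0, 1.8, 8.3, 19.0, 13.4, 9.4, 6.7, 0.0 m³/s; ΣQ_DR = 58.60 m³/s, peak = 19.0 m³/s.
Runoff depth d = ΣQ_DR·Δt / A = 58.60 × 7200 / (42.2 km²) = 9.998 mm.
The 1-cm UH is the DRH scaled by (10 mm)/d, so U_p = 19.0 × 10/9.998 = 19.0 m³/s.

U_p ≈ 19.0 m³/s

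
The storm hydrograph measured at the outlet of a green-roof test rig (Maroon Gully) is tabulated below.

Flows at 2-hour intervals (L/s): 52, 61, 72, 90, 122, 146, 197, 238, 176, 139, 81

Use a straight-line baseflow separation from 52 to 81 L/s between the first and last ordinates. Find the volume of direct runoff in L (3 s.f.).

V ≈ 4.63 × 10^6 L

Direct-runoff ordinates (Q − Q_b): 0.00, 6.10, 14.20, 29.30, 58.40, 79.50, 127.60, 165.70, 100.80, 60.90, 0.00 L/s.
ΣQ_DR = 642.5 L/s.
With Δt = 2 h = 7200 s, V = ΣQ_DR · Δt = 642.5 × 7200 = 4.63 × 10^6 L.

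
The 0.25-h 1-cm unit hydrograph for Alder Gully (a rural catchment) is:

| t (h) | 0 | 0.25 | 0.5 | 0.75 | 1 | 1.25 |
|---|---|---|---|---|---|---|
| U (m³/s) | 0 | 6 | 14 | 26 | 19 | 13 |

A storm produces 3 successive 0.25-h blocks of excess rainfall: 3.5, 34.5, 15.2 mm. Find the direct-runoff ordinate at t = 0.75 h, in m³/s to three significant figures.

By discrete convolution, Q_j = Σ (P_i / 10 mm) · U_{j−i}.
At t = 0.75 h (j=3): Q = (3.5/10)·26 + (34.5/10)·14 + (15.2/10)·6 = 66.5 m³/s.

Q ≈ 66.5 m³/s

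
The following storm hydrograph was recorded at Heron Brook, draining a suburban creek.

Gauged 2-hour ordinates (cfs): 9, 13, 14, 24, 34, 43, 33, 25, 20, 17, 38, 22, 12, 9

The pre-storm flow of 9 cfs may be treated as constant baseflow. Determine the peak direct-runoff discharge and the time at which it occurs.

Q_p = 34.0 cfs at t = 10 h

Subtracting baseflow gives direct-runoff ordinates: 0.0, 4.0, 5.0, 15.0, 25.0, 34.0, 24.0, 16.0, 11.0, 8.0, 29.0, 13.0, 3.0, 0.0 cfs.
The maximum is 34.0 cfs, occurring at the reading for t = 10 h.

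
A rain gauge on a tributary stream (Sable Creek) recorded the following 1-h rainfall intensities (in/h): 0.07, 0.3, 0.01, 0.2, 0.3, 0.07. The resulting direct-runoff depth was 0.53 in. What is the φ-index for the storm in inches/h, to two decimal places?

φ ≈ 0.09 in/h

Only the 3 blocks with intensity above φ contribute runoff: 0.3, 0.2, 0.3 in/h.
Σ(I−φ)·Δt = d  ⇒  (0.3+0.2+0.3 − 3φ)·1 = 0.53
φ = (0.8000 − 0.53/1) / 3 = 0.09 in/h.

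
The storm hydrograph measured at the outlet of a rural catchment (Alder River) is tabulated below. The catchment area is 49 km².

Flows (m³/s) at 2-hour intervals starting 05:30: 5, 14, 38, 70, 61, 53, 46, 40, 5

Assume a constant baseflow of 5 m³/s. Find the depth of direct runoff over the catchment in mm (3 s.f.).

d ≈ 42.2 mm

Direct runoff: 0.0, 9.0, 33.0, 65.0, 56.0, 48.0, 41.0, 35.0, 0.0 m³/s; ΣQ_DR = 287.0 m³/s.
V = ΣQ_DR · Δt = 287.0 × 7200 s = 2.066 × 10^6 m³.
Over A = 49 km², depth = V / A = 42.2 mm.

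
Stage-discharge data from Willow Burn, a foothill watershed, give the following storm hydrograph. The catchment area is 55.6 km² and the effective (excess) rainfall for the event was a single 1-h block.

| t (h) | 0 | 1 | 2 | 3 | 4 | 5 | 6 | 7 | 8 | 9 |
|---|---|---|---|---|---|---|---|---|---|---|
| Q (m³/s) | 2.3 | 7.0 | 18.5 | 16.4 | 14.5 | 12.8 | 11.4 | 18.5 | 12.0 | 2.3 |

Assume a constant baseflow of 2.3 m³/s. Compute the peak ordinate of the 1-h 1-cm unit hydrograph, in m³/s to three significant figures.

U_p ≈ 27.0 m³/s

Direct runoff: 0.0, 4.7, 16.2, 14.1, 12.2, 10.5, 9.1, 16.2, 9.7, 0.0 m³/s; ΣQ_DR = 92.70 m³/s, peak = 16.2 m³/s.
Runoff depth d = ΣQ_DR·Δt / A = 92.70 × 3600 / (55.6 km²) = 6.002 mm.
The 1-cm UH is the DRH scaled by (10 mm)/d, so U_p = 16.2 × 10/6.002 = 27.0 m³/s.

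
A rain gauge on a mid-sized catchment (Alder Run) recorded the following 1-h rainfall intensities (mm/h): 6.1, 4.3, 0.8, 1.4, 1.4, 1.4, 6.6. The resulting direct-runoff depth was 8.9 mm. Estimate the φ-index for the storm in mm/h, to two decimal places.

φ ≈ 2.70 mm/h

Only the 3 blocks with intensity above φ contribute runoff: 6.1, 4.3, 6.6 mm/h.
Σ(I−φ)·Δt = d  ⇒  (6.1+4.3+6.6 − 3φ)·1 = 8.9
φ = (17.00 − 8.9/1) / 3 = 2.70 mm/h.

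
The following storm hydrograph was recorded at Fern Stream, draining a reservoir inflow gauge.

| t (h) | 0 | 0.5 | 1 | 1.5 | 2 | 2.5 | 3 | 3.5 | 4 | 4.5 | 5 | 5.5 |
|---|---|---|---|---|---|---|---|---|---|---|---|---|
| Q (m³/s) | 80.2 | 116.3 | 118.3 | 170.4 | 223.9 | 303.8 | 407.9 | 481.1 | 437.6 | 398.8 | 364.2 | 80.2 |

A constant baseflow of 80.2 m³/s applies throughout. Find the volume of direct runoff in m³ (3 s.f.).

V ≈ 4.00 × 10^6 m³

Direct-runoff ordinates (Q − Q_b): 0.0, 36.1, 38.1, 90.2, 143.7, 223.6, 327.7, 400.9, 357.4, 318.6, 284.0, 0.0 m³/s.
ΣQ_DR = 2220 m³/s.
With Δt = 0.5 h = 1800 s, V = ΣQ_DR · Δt = 2220 × 1800 = 4.00 × 10^6 m³.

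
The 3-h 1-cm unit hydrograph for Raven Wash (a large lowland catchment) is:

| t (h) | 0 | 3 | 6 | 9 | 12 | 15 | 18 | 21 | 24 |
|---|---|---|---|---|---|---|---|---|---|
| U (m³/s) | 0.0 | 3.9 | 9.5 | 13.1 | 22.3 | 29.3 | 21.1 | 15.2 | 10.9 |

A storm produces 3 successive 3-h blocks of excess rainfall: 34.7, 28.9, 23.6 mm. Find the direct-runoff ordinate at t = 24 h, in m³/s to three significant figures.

By discrete convolution, Q_j = Σ (P_i / 10 mm) · U_{j−i}.
At t = 24 h (j=8): Q = (34.7/10)·10.9 + (28.9/10)·15.2 + (23.6/10)·21.1 = 132 m³/s.

Q ≈ 132 m³/s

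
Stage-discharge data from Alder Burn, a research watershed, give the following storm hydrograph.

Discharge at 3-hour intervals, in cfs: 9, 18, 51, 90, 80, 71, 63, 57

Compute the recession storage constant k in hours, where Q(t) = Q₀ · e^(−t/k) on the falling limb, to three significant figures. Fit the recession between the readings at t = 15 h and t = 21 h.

On the falling limb, Q drops from 71 to 57 cfs between t = 15 h and t = 21 h (Δt = 6 h).
k = −Δt / ln(Q₂/Q₁) = −6 / ln(57/71) = 27.3 h.

k ≈ 27.3 h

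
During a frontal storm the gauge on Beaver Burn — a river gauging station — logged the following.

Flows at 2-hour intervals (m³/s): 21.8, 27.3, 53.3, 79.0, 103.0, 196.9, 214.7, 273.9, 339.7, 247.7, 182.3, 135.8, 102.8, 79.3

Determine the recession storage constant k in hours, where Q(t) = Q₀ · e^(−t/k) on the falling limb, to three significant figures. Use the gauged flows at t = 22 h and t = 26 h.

On the falling limb, Q drops from 135.8 to 79.3 m³/s between t = 22 h and t = 26 h (Δt = 4 h).
k = −Δt / ln(Q₂/Q₁) = −4 / ln(79.3/135.8) = 7.44 h.

k ≈ 7.44 h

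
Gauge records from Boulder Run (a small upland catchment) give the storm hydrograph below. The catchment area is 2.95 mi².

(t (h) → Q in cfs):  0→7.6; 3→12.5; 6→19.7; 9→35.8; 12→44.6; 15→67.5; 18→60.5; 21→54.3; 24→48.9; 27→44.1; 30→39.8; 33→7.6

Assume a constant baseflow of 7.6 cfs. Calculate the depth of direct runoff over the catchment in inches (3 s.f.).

d ≈ 0.554 in

Direct runoff: 0.0, 4.9, 12.1, 28.2, 37.0, 59.9, 52.9, 46.7, 41.3, 36.5, 32.2, 0.0 cfs; ΣQ_DR = 351.7 cfs.
V = ΣQ_DR · Δt = 351.7 × 10800 s = 3.798 × 10^6 ft³.
Over A = 2.95 mi², depth = V / A = 0.554 in.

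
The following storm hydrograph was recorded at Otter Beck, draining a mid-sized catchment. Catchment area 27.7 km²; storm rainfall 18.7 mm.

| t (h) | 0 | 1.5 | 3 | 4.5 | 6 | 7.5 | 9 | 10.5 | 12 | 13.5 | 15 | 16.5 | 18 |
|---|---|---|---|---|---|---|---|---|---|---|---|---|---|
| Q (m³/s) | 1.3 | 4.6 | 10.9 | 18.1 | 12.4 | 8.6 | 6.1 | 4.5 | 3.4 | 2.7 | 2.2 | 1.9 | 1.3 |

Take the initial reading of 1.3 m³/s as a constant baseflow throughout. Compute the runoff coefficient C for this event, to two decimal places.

C ≈ 0.64

ΣQ_DR = 61.10 m³/s; V = ΣQ_DR·Δt = 3.299 × 10^5 m³.
Runoff depth d = V / A = 11.91 mm.
C = d / P = 11.91 / 18.7 = 0.64.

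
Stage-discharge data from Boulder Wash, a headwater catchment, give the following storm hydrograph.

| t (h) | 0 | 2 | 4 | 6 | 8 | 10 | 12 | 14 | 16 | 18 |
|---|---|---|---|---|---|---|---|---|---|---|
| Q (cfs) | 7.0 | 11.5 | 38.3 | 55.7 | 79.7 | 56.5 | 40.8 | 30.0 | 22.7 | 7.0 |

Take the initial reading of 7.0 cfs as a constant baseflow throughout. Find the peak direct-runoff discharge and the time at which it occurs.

Q_p = 72.7 cfs at t = 8 h

Subtracting baseflow gives direct-runoff ordinates: 0.0, 4.5, 31.3, 48.7, 72.7, 49.5, 33.8, 23.0, 15.7, 0.0 cfs.
The maximum is 72.7 cfs, occurring at the reading for t = 8 h.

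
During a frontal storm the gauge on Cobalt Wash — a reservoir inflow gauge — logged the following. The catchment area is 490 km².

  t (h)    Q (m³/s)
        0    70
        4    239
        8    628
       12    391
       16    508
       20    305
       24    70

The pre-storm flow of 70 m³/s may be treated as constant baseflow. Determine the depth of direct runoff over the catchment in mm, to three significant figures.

Direct runoff: 0.0, 169.0, 558.0, 321.0, 438.0, 235.0, 0.0 m³/s; ΣQ_DR = 1721 m³/s.
V = ΣQ_DR · Δt = 1721 × 14400 s = 2.478 × 10^7 m³.
Over A = 490 km², depth = V / A = 50.6 mm.

d ≈ 50.6 mm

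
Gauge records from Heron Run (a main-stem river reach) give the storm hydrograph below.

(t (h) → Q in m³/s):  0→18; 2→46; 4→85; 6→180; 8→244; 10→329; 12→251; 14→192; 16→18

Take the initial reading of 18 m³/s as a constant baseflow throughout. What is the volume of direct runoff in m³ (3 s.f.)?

V ≈ 8.65 × 10^6 m³

Direct-runoff ordinates (Q − Q_b): 0.0, 28.0, 67.0, 162.0, 226.0, 311.0, 233.0, 174.0, 0.0 m³/s.
ΣQ_DR = 1201 m³/s.
With Δt = 2 h = 7200 s, V = ΣQ_DR · Δt = 1201 × 7200 = 8.65 × 10^6 m³.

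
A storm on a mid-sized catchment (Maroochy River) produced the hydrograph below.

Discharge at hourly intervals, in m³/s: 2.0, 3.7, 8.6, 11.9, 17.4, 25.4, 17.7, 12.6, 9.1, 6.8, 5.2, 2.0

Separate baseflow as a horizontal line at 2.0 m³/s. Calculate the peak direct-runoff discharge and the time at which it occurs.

Q_p = 23.4 m³/s at t = 5 h

Subtracting baseflow gives direct-runoff ordinates: 0.0, 1.7, 6.6, 9.9, 15.4, 23.4, 15.7, 10.6, 7.1, 4.8, 3.2, 0.0 m³/s.
The maximum is 23.4 m³/s, occurring at the reading for t = 5 h.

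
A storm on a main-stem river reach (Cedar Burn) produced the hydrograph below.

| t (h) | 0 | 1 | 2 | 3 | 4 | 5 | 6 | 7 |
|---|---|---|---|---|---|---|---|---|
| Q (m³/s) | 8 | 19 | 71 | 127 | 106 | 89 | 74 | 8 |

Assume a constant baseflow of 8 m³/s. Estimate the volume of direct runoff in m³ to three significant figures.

V ≈ 1.58 × 10^6 m³

Direct-runoff ordinates (Q − Q_b): 0.0, 11.0, 63.0, 119.0, 98.0, 81.0, 66.0, 0.0 m³/s.
ΣQ_DR = 438.0 m³/s.
With Δt = 1 h = 3600 s, V = ΣQ_DR · Δt = 438.0 × 3600 = 1.58 × 10^6 m³.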